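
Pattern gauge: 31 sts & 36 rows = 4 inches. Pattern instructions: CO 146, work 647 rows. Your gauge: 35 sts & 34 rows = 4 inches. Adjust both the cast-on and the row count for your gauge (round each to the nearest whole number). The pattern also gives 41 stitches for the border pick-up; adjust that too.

Cast on 165 stitches; work 611 rows; border pick-up 46 stitches.

Stitches: 146 × 35/31 = 164.84 → 165.
Rows: 647 × 34/36 = 611.06 → 611.
border pick-up: 41 × 35/31 = 46.29 → 46.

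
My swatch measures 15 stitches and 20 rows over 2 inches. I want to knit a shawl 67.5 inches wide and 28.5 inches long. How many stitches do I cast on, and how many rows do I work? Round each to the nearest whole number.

Cast on 506 stitches and work 285 rows.

Stitch gauge = 15/2 = 7.5 sts/in; 67.5 × 7.5 = 506.25 → 506 sts.
Row gauge = 20/2 = 10 rows/in; 28.5 × 10 = 285.00 → 285 rows.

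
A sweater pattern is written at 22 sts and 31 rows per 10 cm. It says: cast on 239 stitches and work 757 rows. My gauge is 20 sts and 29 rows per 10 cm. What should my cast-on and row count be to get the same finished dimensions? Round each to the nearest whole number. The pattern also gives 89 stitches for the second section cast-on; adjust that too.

Stitches: 239 × 20/22 = 217.27 → 217.
Rows: 757 × 29/31 = 708.16 → 708.
second section cast-on: 89 × 20/22 = 80.91 → 81.

Cast on 217 stitches; work 708 rows; second section cast-on 81 stitches.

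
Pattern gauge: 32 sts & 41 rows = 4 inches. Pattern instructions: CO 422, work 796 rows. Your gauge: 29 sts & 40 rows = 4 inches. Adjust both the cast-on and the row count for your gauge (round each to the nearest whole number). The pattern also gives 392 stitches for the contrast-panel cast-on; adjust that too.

Stitches: 422 × 29/32 = 382.44 → 382.
Rows: 796 × 40/41 = 776.59 → 777.
contrast-panel cast-on: 392 × 29/32 = 355.25 → 355.

Cast on 382 stitches; work 777 rows; contrast-panel cast-on 355 stitches.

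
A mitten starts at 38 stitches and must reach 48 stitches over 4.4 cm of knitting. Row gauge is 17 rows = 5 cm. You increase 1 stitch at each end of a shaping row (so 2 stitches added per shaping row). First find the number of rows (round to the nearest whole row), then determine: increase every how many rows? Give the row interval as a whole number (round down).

Increase every 3rd row.

Rows = 4.4 × 3.4 = 15.0 → 15 rows.
Stitches to add: 10 → 5 shaping rows (at 2 st each).
15 / 5 = 3.00 → every 3 rows.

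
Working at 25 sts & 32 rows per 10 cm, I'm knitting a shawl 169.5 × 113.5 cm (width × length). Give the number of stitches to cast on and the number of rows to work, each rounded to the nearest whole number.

Stitch gauge = 25/10 = 2.5 sts/cm; 169.5 × 2.5 = 423.75 → 424 sts.
Row gauge = 32/10 = 3.2 rows/cm; 113.5 × 3.2 = 363.20 → 363 rows.

Cast on 424 stitches and work 363 rows.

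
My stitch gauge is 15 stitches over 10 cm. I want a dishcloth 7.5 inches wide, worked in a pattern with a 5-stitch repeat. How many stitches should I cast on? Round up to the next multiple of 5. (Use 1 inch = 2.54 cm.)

7.5 in = 7.5 × 2.54 = 19.05 cm.
15 / 10 = 1.5 sts/cm.
19.05 × 1.5 = 28.57 sts.
→ 30.

CO 30 sts.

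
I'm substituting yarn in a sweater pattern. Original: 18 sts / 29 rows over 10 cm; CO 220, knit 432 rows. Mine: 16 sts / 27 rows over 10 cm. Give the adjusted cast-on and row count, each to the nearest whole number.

Cast on 196 stitches; work 402 rows.

Stitches: 220 × 16/18 = 195.56 → 196.
Rows: 432 × 27/29 = 402.21 → 402.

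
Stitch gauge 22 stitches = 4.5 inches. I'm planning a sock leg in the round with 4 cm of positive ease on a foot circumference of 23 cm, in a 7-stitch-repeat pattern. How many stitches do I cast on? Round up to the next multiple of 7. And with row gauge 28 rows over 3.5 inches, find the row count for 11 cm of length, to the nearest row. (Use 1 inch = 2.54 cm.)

Cast on 56 stitches; work 35 rows.

Finished = 23 + 4 = 27 cm.
27 cm × 1/2.54 = 10.63 inches.
22/4.5 = 4.889 sts per in; 10.63 × 4.889 = 51.97 sts.
Next multiple of 7 → 56.
11 cm = 4.33 inches; × 8 = 34.65 → 35 rows.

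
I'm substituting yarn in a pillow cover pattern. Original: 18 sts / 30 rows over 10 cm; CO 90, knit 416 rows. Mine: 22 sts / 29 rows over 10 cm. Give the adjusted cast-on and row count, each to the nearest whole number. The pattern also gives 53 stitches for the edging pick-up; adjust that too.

Cast on 110 stitches; work 402 rows; edging pick-up 65 stitches.

Stitches: 90 × 22/18 = 110.00 → 110.
Rows: 416 × 29/30 = 402.13 → 402.
edging pick-up: 53 × 22/18 = 64.78 → 65.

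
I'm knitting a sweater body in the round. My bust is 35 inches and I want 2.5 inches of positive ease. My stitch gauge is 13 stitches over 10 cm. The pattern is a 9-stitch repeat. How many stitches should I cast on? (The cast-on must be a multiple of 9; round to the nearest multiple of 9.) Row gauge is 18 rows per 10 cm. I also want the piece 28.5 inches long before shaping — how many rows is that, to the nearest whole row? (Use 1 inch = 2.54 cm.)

Cast on 126 stitches; work 130 rows.

Finished = 35 + 2.5 = 37.5 inches.
37.5 inches × 2.54 = 95.25 cm.
13/10 = 1.3 sts per cm; 95.25 × 1.3 = 123.83 sts.
Nearest multiple of 9 → 126.
28.5 inches = 72.39 cm; × 1.8 = 130.30 → 130 rows.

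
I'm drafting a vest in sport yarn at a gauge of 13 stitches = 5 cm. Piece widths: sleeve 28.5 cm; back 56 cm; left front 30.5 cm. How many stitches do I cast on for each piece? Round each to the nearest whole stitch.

Rate = 13/5 = 2.6 sts per cm.
sleeve: 28.5 × 2.6 = 74.10 → 74.
back: 56 × 2.6 = 145.60 → 146.
left front: 30.5 × 2.6 = 79.30 → 79.

sleeve 74; back 146; left front 79.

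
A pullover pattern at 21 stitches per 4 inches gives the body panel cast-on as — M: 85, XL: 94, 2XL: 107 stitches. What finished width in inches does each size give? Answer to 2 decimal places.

M 16.19 inches; XL 17.90 inches; 2XL 20.38 inches.

21/4 = 5.25 sts per in.
M: 85 / 5.25 = 16.190 → 16.19 in.
XL: 94 / 5.25 = 17.905 → 17.90 in.
2XL: 107 / 5.25 = 20.381 → 20.38 in.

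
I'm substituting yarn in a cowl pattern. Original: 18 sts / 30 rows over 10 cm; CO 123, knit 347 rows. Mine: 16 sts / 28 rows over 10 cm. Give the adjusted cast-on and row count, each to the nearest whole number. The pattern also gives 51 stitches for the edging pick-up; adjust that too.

Stitches: 123 × 16/18 = 109.33 → 109.
Rows: 347 × 28/30 = 323.87 → 324.
edging pick-up: 51 × 16/18 = 45.33 → 45.

Cast on 109 stitches; work 324 rows; edging pick-up 45 stitches.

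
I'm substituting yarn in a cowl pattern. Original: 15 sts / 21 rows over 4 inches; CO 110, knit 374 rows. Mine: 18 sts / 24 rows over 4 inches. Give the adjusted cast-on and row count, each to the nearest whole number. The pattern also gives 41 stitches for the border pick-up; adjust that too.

Cast on 132 stitches; work 427 rows; border pick-up 49 stitches.

Stitches: 110 × 18/15 = 132.00 → 132.
Rows: 374 × 24/21 = 427.43 → 427.
border pick-up: 41 × 18/15 = 49.20 → 49.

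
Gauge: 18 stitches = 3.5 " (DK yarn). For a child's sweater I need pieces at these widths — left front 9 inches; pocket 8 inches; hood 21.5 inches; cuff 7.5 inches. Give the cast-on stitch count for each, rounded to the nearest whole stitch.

left front 46; pocket 41; hood 111; cuff 39.

Rate = 18/3.5 = 5.143 sts per in.
left front: 9 × 5.143 = 46.29 → 46.
pocket: 8 × 5.143 = 41.14 → 41.
hood: 21.5 × 5.143 = 110.57 → 111.
cuff: 7.5 × 5.143 = 38.57 → 39.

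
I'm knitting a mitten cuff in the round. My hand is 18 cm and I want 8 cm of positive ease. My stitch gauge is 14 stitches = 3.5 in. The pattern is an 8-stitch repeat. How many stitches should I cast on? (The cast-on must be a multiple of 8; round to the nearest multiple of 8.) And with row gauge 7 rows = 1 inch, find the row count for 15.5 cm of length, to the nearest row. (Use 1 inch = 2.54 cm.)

Cast on 40 stitches; work 43 rows.

Finished = 18 + 8 = 26 cm.
26 cm × 1/2.54 = 10.24 inches.
14/3.5 = 4 sts per in; 10.24 × 4 = 40.94 sts.
Nearest multiple of 8 → 40.
15.5 cm = 6.10 inches; × 7 = 42.72 → 43 rows.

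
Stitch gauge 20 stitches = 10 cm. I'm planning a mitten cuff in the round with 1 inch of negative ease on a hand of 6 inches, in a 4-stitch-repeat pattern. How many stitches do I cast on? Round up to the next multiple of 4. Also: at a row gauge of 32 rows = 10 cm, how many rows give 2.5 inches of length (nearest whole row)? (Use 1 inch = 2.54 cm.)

Cast on 28 stitches; work 20 rows.

Finished = 6 − 1 = 5 inches.
5 inches × 2.54 = 12.70 cm.
20/10 = 2 sts per cm; 12.70 × 2 = 25.40 sts.
Next multiple of 4 → 28.
2.5 inches = 6.35 cm; × 3.2 = 20.32 → 20 rows.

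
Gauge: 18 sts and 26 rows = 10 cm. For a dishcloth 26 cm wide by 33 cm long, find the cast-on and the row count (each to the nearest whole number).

Cast on 47 stitches and work 86 rows.

Stitch gauge = 18/10 = 1.8 sts/cm; 26 × 1.8 = 46.80 → 47 sts.
Row gauge = 26/10 = 2.6 rows/cm; 33 × 2.6 = 85.80 → 86 rows.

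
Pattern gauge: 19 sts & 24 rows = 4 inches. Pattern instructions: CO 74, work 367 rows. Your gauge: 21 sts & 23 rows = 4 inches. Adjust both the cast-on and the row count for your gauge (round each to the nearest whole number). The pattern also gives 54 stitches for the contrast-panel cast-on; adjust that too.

Stitches: 74 × 21/19 = 81.79 → 82.
Rows: 367 × 23/24 = 351.71 → 352.
contrast-panel cast-on: 54 × 21/19 = 59.68 → 60.

Cast on 82 stitches; work 352 rows; contrast-panel cast-on 60 stitches.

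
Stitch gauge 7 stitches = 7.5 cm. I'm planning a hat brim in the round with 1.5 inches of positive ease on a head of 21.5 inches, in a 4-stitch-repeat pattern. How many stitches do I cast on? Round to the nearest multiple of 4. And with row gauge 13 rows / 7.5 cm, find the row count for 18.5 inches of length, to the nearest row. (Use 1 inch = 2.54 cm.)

Finished = 21.5 + 1.5 = 23 inches.
23 inches × 2.54 = 58.42 cm.
7/7.5 = 0.933 sts per cm; 58.42 × 0.933 = 54.53 sts.
Nearest multiple of 4 → 56.
18.5 inches = 46.99 cm; × 1.733 = 81.45 → 81 rows.

Cast on 56 stitches; work 81 rows.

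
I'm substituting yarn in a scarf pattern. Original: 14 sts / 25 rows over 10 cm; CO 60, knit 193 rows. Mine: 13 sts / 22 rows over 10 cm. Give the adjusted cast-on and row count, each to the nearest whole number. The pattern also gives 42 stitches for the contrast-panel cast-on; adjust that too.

Stitches: 60 × 13/14 = 55.71 → 56.
Rows: 193 × 22/25 = 169.84 → 170.
contrast-panel cast-on: 42 × 13/14 = 39.00 → 39.

Cast on 56 stitches; work 170 rows; contrast-panel cast-on 39 stitches.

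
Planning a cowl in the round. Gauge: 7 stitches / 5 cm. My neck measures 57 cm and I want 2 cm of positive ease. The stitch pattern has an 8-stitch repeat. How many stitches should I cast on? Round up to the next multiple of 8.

Cast on 88 stitches.

Finished = 57 + 2 = 59 cm.
7 / 5 = 1.4 sts/cm.
59 × 1.4 = 82.60 sts.
Next multiple of 8: 88.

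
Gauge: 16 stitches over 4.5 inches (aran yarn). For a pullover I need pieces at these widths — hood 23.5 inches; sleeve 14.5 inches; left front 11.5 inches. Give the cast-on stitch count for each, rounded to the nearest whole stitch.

Rate = 16/4.5 = 3.556 sts per in.
hood: 23.5 × 3.556 = 83.56 → 84.
sleeve: 14.5 × 3.556 = 51.56 → 52.
left front: 11.5 × 3.556 = 40.89 → 41.

hood 84; sleeve 52; left front 41.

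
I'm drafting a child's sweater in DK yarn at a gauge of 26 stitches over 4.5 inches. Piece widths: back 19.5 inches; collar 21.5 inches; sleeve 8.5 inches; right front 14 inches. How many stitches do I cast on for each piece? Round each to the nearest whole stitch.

back 113; collar 124; sleeve 49; right front 81.

Rate = 26/4.5 = 5.778 sts per in.
back: 19.5 × 5.778 = 112.67 → 113.
collar: 21.5 × 5.778 = 124.22 → 124.
sleeve: 8.5 × 5.778 = 49.11 → 49.
right front: 14 × 5.778 = 80.89 → 81.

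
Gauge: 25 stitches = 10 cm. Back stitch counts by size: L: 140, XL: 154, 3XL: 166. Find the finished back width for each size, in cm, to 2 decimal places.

L 56.00 cm; XL 61.60 cm; 3XL 66.40 cm.

25/10 = 2.5 sts per cm.
L: 140 / 2.5 = 56.000 → 56.00 cm.
XL: 154 / 2.5 = 61.600 → 61.60 cm.
3XL: 166 / 2.5 = 66.400 → 66.40 cm.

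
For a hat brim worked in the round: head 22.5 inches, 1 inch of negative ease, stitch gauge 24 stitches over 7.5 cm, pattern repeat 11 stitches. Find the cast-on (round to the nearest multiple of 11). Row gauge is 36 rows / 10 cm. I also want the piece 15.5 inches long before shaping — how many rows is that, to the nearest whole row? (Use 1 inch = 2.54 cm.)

Cast on 176 stitches; work 142 rows.

Finished = 22.5 − 1 = 21.5 inches.
21.5 inches × 2.54 = 54.61 cm.
24/7.5 = 3.2 sts per cm; 54.61 × 3.2 = 174.75 sts.
Nearest multiple of 11 → 176.
15.5 inches = 39.37 cm; × 3.6 = 141.73 → 142 rows.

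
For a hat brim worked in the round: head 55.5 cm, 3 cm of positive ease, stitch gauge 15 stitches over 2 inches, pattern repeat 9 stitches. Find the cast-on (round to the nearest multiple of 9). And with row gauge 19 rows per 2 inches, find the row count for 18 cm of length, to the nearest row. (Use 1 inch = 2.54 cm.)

Finished = 55.5 + 3 = 58.5 cm.
58.5 cm × 1/2.54 = 23.03 inches.
15/2 = 7.5 sts per in; 23.03 × 7.5 = 172.74 sts.
Nearest multiple of 9 → 171.
18 cm = 7.09 inches; × 9.5 = 67.32 → 67 rows.

Cast on 171 stitches; work 67 rows.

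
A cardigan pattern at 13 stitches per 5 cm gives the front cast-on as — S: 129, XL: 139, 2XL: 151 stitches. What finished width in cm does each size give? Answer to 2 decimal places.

S 49.62 cm; XL 53.46 cm; 2XL 58.08 cm.

13/5 = 2.6 sts per cm.
S: 129 / 2.6 = 49.615 → 49.62 cm.
XL: 139 / 2.6 = 53.462 → 53.46 cm.
2XL: 151 / 2.6 = 58.077 → 58.08 cm.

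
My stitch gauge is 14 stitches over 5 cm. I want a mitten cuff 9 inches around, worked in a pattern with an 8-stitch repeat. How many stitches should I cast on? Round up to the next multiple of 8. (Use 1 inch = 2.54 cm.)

9 in = 9 × 2.54 = 22.86 cm.
14 / 5 = 2.8 sts/cm.
22.86 × 2.8 = 64.01 sts.
→ 72.

CO 72 sts.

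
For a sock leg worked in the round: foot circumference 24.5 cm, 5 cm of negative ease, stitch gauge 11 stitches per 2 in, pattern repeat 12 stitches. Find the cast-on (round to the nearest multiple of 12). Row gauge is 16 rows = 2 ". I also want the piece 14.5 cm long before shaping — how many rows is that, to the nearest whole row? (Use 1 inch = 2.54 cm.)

Cast on 48 stitches; work 46 rows.

Finished = 24.5 − 5 = 19.5 cm.
19.5 cm × 1/2.54 = 7.68 inches.
11/2 = 5.5 sts per in; 7.68 × 5.5 = 42.22 sts.
Nearest multiple of 12 → 48.
14.5 cm = 5.71 inches; × 8 = 45.67 → 46 rows.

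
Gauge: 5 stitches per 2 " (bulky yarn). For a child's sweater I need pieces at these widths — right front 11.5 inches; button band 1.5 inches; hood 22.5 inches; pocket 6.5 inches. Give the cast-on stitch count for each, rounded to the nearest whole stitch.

right front 29; button band 4; hood 56; pocket 16.

Rate = 5/2 = 2.5 sts per in.
right front: 11.5 × 2.5 = 28.75 → 29.
button band: 1.5 × 2.5 = 3.75 → 4.
hood: 22.5 × 2.5 = 56.25 → 56.
pocket: 6.5 × 2.5 = 16.25 → 16.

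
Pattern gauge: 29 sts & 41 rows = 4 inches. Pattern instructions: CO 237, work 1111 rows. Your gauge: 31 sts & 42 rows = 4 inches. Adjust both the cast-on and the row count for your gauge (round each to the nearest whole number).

Stitches: 237 × 31/29 = 253.34 → 253.
Rows: 1111 × 42/41 = 1138.10 → 1138.

Cast on 253 stitches; work 1138 rows.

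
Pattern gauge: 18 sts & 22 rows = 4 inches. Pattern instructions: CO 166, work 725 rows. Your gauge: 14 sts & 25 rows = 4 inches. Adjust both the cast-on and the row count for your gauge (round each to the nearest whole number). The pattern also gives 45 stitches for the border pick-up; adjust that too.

Stitches: 166 × 14/18 = 129.11 → 129.
Rows: 725 × 25/22 = 823.86 → 824.
border pick-up: 45 × 14/18 = 35.00 → 35.

Cast on 129 stitches; work 824 rows; border pick-up 35 stitches.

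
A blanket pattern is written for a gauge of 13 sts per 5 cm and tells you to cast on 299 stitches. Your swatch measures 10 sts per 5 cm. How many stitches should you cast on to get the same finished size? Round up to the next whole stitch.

Scale factor = 10 / 13 = 0.769.
299 × 10 / 13 = 230.00 sts.

230 stitches.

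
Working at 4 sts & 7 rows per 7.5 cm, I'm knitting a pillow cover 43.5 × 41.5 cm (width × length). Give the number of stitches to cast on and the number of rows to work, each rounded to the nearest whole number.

Stitch gauge = 4/7.5 = 0.533 sts/cm; 43.5 × 0.533 = 23.20 → 23 sts.
Row gauge = 7/7.5 = 0.933 rows/cm; 41.5 × 0.933 = 38.73 → 39 rows.

Cast on 23 stitches and work 39 rows.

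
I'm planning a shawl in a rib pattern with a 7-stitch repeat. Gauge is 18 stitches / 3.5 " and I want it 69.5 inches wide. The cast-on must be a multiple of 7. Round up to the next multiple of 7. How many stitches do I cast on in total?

18 / 3.5 = 5.143 sts per inch.
69.5 × 5.143 = 357.43 sts.
Next multiple of 7: 364.

CO 364 sts.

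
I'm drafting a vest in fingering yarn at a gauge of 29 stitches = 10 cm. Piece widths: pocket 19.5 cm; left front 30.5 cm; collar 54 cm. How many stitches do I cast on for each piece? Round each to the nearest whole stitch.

pocket 57; left front 88; collar 157.

Rate = 29/10 = 2.9 sts per cm.
pocket: 19.5 × 2.9 = 56.55 → 57.
left front: 30.5 × 2.9 = 88.45 → 88.
collar: 54 × 2.9 = 156.60 → 157.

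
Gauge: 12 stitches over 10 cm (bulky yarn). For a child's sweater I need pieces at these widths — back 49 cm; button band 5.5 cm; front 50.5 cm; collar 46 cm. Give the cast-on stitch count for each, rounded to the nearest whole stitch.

Rate = 12/10 = 1.2 sts per cm.
back: 49 × 1.2 = 58.80 → 59.
button band: 5.5 × 1.2 = 6.60 → 7.
front: 50.5 × 1.2 = 60.60 → 61.
collar: 46 × 1.2 = 55.20 → 55.

back 59; button band 7; front 61; collar 55.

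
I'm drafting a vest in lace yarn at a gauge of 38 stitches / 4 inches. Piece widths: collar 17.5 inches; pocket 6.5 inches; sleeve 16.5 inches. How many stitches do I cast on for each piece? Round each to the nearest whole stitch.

Rate = 38/4 = 9.5 sts per in.
collar: 17.5 × 9.5 = 166.25 → 166.
pocket: 6.5 × 9.5 = 61.75 → 62.
sleeve: 16.5 × 9.5 = 156.75 → 157.

collar 166; pocket 62; sleeve 157.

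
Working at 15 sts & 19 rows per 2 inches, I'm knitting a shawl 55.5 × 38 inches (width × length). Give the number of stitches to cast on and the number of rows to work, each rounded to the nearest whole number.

Stitch gauge = 15/2 = 7.5 sts/in; 55.5 × 7.5 = 416.25 → 416 sts.
Row gauge = 19/2 = 9.5 rows/in; 38 × 9.5 = 361.00 → 361 rows.

Cast on 416 stitches and work 361 rows.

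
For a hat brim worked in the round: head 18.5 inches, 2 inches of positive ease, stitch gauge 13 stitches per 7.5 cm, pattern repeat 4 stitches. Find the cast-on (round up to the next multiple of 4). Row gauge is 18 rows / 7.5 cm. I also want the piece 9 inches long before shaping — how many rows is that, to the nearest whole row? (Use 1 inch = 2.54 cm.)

Cast on 92 stitches; work 55 rows.

Finished = 18.5 + 2 = 20.5 inches.
20.5 inches × 2.54 = 52.07 cm.
13/7.5 = 1.733 sts per cm; 52.07 × 1.733 = 90.25 sts.
Next multiple of 4 → 92.
9 inches = 22.86 cm; × 2.4 = 54.86 → 55 rows.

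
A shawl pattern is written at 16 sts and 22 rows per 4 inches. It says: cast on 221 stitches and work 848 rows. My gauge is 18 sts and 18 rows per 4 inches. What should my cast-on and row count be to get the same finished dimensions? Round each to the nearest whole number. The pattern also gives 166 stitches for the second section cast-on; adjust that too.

Cast on 249 stitches; work 694 rows; second section cast-on 187 stitches.

Stitches: 221 × 18/16 = 248.62 → 249.
Rows: 848 × 18/22 = 693.82 → 694.
second section cast-on: 166 × 18/16 = 186.75 → 187.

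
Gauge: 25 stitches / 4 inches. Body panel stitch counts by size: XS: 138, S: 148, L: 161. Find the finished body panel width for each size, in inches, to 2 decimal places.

25/4 = 6.25 sts per in.
XS: 138 / 6.25 = 22.080 → 22.08 in.
S: 148 / 6.25 = 23.680 → 23.68 in.
L: 161 / 6.25 = 25.760 → 25.76 in.

XS 22.08 inches; S 23.68 inches; L 25.76 inches.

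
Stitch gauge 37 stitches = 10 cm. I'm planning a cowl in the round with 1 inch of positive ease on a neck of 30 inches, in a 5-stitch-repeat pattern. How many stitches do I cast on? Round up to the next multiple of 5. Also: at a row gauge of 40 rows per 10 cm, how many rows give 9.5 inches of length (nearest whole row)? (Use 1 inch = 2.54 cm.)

Cast on 295 stitches; work 97 rows.

Finished = 30 + 1 = 31 inches.
31 inches × 2.54 = 78.74 cm.
37/10 = 3.7 sts per cm; 78.74 × 3.7 = 291.34 sts.
Next multiple of 5 → 295.
9.5 inches = 24.13 cm; × 4 = 96.52 → 97 rows.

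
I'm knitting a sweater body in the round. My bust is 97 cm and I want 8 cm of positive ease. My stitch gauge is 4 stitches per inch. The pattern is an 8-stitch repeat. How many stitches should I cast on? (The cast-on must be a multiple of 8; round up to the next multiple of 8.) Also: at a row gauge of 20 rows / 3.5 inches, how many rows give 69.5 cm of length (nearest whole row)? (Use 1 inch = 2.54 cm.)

Cast on 168 stitches; work 156 rows.

Finished = 97 + 8 = 105 cm.
105 cm × 1/2.54 = 41.34 inches.
4/1 = 4 sts per in; 41.34 × 4 = 165.35 sts.
Next multiple of 8 → 168.
69.5 cm = 27.36 inches; × 5.714 = 156.36 → 156 rows.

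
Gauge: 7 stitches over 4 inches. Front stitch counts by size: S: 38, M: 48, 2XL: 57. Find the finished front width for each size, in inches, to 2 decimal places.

7/4 = 1.75 sts per in.
S: 38 / 1.75 = 21.714 → 21.71 in.
M: 48 / 1.75 = 27.429 → 27.43 in.
2XL: 57 / 1.75 = 32.571 → 32.57 in.

S 21.71 inches; M 27.43 inches; 2XL 32.57 inches.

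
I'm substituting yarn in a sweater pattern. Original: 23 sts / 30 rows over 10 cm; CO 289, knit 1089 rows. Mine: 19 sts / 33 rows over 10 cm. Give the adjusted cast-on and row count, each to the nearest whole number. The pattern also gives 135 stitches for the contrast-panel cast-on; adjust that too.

Cast on 239 stitches; work 1198 rows; contrast-panel cast-on 112 stitches.

Stitches: 289 × 19/23 = 238.74 → 239.
Rows: 1089 × 33/30 = 1197.90 → 1198.
contrast-panel cast-on: 135 × 19/23 = 111.52 → 112.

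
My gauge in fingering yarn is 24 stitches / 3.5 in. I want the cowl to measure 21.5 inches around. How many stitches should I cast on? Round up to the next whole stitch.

148 stitches.

24 stitches / 3.5 in = 6.857 stitches per inch.
21.5 × 6.857 = 147.43 stitches.
Round up → 148.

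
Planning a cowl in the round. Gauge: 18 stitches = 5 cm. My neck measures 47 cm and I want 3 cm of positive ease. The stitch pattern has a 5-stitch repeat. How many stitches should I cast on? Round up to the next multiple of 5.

Finished = 47 + 3 = 50 cm.
18 / 5 = 3.6 sts/cm.
50 × 3.6 = 180.00 sts.
Next multiple of 5: 180.

180 stitches.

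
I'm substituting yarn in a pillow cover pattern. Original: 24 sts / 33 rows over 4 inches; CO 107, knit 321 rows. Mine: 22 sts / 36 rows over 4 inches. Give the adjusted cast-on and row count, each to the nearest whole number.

Stitches: 107 × 22/24 = 98.08 → 98.
Rows: 321 × 36/33 = 350.18 → 350.

Cast on 98 stitches; work 350 rows.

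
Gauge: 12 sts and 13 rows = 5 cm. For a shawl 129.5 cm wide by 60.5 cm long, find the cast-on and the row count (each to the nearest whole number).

Stitch gauge = 12/5 = 2.4 sts/cm; 129.5 × 2.4 = 310.80 → 311 sts.
Row gauge = 13/5 = 2.6 rows/cm; 60.5 × 2.6 = 157.30 → 157 rows.

Cast on 311 stitches and work 157 rows.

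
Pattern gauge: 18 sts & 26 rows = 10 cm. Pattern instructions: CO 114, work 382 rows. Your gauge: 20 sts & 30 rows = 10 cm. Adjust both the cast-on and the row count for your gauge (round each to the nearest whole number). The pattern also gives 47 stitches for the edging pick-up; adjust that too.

Stitches: 114 × 20/18 = 126.67 → 127.
Rows: 382 × 30/26 = 440.77 → 441.
edging pick-up: 47 × 20/18 = 52.22 → 52.

Cast on 127 stitches; work 441 rows; edging pick-up 52 stitches.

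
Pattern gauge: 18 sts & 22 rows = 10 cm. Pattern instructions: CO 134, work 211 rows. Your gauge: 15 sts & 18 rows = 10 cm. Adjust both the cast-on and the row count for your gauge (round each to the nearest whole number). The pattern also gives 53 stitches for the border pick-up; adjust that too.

Stitches: 134 × 15/18 = 111.67 → 112.
Rows: 211 × 18/22 = 172.64 → 173.
border pick-up: 53 × 15/18 = 44.17 → 44.

Cast on 112 stitches; work 173 rows; border pick-up 44 stitches.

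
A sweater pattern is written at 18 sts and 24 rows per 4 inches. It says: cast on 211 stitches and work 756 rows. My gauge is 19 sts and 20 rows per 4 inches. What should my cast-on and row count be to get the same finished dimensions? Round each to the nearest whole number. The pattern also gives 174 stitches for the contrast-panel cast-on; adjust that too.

Stitches: 211 × 19/18 = 222.72 → 223.
Rows: 756 × 20/24 = 630.00 → 630.
contrast-panel cast-on: 174 × 19/18 = 183.67 → 184.

Cast on 223 stitches; work 630 rows; contrast-panel cast-on 184 stitches.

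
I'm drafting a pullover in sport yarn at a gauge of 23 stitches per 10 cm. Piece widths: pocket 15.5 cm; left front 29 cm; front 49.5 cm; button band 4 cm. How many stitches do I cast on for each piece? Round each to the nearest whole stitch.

pocket 36; left front 67; front 114; button band 9.

Rate = 23/10 = 2.3 sts per cm.
pocket: 15.5 × 2.3 = 35.65 → 36.
left front: 29 × 2.3 = 66.70 → 67.
front: 49.5 × 2.3 = 113.85 → 114.
button band: 4 × 2.3 = 9.20 → 9.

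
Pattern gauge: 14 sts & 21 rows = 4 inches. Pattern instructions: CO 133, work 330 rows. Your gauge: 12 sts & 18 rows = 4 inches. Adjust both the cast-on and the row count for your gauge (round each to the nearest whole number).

Cast on 114 stitches; work 283 rows.

Stitches: 133 × 12/14 = 114.00 → 114.
Rows: 330 × 18/21 = 282.86 → 283.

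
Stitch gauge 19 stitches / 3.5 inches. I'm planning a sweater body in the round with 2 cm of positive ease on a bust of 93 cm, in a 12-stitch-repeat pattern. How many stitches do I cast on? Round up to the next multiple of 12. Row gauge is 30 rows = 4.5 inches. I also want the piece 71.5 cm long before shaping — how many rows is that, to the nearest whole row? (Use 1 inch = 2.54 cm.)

Cast on 204 stitches; work 188 rows.

Finished = 93 + 2 = 95 cm.
95 cm × 1/2.54 = 37.40 inches.
19/3.5 = 5.429 sts per in; 37.40 × 5.429 = 203.04 sts.
Next multiple of 12 → 204.
71.5 cm = 28.15 inches; × 6.667 = 187.66 → 188 rows.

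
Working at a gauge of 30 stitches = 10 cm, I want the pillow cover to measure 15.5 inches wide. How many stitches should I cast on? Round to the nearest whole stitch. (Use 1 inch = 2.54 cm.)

118 stitches.

15.5 in = 39.37 cm.
30 stitches / 10 cm = 3 stitches per cm.
39.37 × 3 = 118.11 stitches.
Round to nearest → 118.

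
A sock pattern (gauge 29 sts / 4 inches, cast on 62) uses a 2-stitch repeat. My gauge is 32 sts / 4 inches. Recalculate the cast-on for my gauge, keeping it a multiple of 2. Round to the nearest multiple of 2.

Cast on 68 stitches.

62 × 32 / 29 = 68.41.
Nearest multiple of 2: 68.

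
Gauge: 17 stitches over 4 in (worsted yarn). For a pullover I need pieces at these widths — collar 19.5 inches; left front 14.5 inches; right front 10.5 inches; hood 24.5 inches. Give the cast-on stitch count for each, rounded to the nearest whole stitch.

Rate = 17/4 = 4.25 sts per in.
collar: 19.5 × 4.25 = 82.88 → 83.
left front: 14.5 × 4.25 = 61.62 → 62.
right front: 10.5 × 4.25 = 44.62 → 45.
hood: 24.5 × 4.25 = 104.12 → 104.

collar 83; left front 62; right front 45; hood 104.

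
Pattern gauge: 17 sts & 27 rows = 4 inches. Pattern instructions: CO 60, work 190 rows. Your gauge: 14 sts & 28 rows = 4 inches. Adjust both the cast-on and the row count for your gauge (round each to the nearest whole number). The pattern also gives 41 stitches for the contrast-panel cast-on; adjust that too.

Cast on 49 stitches; work 197 rows; contrast-panel cast-on 34 stitches.

Stitches: 60 × 14/17 = 49.41 → 49.
Rows: 190 × 28/27 = 197.04 → 197.
contrast-panel cast-on: 41 × 14/17 = 33.76 → 34.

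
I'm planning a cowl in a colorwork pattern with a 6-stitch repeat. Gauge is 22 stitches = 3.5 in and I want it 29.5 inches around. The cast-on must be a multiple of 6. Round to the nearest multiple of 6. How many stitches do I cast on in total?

22 / 3.5 = 6.286 sts per inch.
29.5 × 6.286 = 185.43 sts.
Nearest multiple of 6: 186.

Cast on 186 stitches.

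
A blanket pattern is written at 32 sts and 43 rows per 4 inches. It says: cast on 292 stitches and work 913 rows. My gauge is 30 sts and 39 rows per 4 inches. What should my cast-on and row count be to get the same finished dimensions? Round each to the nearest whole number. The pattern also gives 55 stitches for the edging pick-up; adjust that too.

Cast on 274 stitches; work 828 rows; edging pick-up 52 stitches.

Stitches: 292 × 30/32 = 273.75 → 274.
Rows: 913 × 39/43 = 828.07 → 828.
edging pick-up: 55 × 30/32 = 51.56 → 52.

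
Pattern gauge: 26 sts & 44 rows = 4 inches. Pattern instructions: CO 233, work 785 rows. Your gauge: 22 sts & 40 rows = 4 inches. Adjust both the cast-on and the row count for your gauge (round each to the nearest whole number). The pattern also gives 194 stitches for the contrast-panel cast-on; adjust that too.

Cast on 197 stitches; work 714 rows; contrast-panel cast-on 164 stitches.

Stitches: 233 × 22/26 = 197.15 → 197.
Rows: 785 × 40/44 = 713.64 → 714.
contrast-panel cast-on: 194 × 22/26 = 164.15 → 164.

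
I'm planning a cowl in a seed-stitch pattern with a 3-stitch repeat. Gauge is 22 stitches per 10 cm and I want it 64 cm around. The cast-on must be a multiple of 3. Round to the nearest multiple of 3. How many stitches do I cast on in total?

22 / 10 = 2.2 sts per cm.
64 × 2.2 = 140.80 sts.
Nearest multiple of 3: 141.

141 stitches.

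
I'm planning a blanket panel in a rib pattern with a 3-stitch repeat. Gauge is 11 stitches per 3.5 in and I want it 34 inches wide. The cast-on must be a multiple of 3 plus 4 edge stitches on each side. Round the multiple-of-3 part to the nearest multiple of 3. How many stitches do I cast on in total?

Cast on 107 stitches.

11 / 3.5 = 3.143 sts per inch.
34 × 3.143 = 106.86 sts.
Less 8 edge sts → 98.86 for the repeat.
Nearest multiple of 3: 99.
Add back 8 edge sts → 107.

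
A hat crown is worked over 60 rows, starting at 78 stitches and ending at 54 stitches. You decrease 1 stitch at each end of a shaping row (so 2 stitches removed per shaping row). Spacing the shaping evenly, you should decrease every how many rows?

Decrease every 5th row.

Stitches to remove: |54 − 78| = 24.
Shaping rows needed: 24 / 2 = 12.
60 rows / 12 = every 5 rows.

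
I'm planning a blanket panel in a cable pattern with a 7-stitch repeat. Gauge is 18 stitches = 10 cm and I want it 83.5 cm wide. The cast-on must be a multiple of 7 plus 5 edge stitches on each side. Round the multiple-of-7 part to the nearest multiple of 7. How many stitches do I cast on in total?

18 / 10 = 1.8 sts per cm.
83.5 × 1.8 = 150.30 sts.
Less 10 edge sts → 140.30 for the repeat.
Nearest multiple of 7: 140.
Add back 10 edge sts → 150.

CO 150 sts.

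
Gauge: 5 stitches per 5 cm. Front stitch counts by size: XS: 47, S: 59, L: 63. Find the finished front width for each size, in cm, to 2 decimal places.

XS 47.00 cm; S 59.00 cm; L 63.00 cm.

5/5 = 1 sts per cm.
XS: 47 / 1 = 47.000 → 47.00 cm.
S: 59 / 1 = 59.000 → 59.00 cm.
L: 63 / 1 = 63.000 → 63.00 cm.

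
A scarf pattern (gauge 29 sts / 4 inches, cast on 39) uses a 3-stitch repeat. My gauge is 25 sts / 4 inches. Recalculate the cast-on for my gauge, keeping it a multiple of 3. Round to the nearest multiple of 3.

39 × 25 / 29 = 33.62.
Nearest multiple of 3: 33.

CO 33 sts.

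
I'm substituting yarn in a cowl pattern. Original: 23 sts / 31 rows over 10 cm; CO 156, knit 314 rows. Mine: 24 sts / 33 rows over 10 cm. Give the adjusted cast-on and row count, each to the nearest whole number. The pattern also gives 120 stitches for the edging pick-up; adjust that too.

Stitches: 156 × 24/23 = 162.78 → 163.
Rows: 314 × 33/31 = 334.26 → 334.
edging pick-up: 120 × 24/23 = 125.22 → 125.

Cast on 163 stitches; work 334 rows; edging pick-up 125 stitches.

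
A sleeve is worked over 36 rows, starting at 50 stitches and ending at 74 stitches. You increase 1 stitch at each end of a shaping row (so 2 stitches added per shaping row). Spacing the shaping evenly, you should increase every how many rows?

Increase every 3rd row.

Stitches to add: |74 − 50| = 24.
Shaping rows needed: 24 / 2 = 12.
36 rows / 12 = every 3 rows.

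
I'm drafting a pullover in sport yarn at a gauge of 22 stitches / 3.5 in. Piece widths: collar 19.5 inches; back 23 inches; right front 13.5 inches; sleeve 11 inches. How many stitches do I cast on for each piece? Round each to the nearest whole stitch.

Rate = 22/3.5 = 6.286 sts per in.
collar: 19.5 × 6.286 = 122.57 → 123.
back: 23 × 6.286 = 144.57 → 145.
right front: 13.5 × 6.286 = 84.86 → 85.
sleeve: 11 × 6.286 = 69.14 → 69.

collar 123; back 145; right front 85; sleeve 69.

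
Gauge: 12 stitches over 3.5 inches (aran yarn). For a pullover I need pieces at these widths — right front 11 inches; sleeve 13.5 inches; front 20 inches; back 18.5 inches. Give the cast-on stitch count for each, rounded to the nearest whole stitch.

Rate = 12/3.5 = 3.429 sts per in.
right front: 11 × 3.429 = 37.71 → 38.
sleeve: 13.5 × 3.429 = 46.29 → 46.
front: 20 × 3.429 = 68.57 → 69.
back: 18.5 × 3.429 = 63.43 → 63.

right front 38; sleeve 46; front 69; back 63.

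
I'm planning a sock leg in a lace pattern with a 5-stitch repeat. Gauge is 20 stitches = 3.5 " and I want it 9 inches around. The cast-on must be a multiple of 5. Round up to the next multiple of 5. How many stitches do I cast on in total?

20 / 3.5 = 5.714 sts per inch.
9 × 5.714 = 51.43 sts.
Next multiple of 5: 55.

CO 55 sts.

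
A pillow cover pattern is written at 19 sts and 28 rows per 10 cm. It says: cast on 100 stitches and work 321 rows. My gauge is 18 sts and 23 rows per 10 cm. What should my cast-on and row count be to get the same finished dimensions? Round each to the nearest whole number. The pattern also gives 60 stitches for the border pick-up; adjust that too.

Stitches: 100 × 18/19 = 94.74 → 95.
Rows: 321 × 23/28 = 263.68 → 264.
border pick-up: 60 × 18/19 = 56.84 → 57.

Cast on 95 stitches; work 264 rows; border pick-up 57 stitches.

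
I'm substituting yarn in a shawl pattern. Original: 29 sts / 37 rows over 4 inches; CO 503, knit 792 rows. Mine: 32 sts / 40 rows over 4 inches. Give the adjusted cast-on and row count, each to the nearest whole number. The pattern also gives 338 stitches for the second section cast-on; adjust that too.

Stitches: 503 × 32/29 = 555.03 → 555.
Rows: 792 × 40/37 = 856.22 → 856.
second section cast-on: 338 × 32/29 = 372.97 → 373.

Cast on 555 stitches; work 856 rows; second section cast-on 373 stitches.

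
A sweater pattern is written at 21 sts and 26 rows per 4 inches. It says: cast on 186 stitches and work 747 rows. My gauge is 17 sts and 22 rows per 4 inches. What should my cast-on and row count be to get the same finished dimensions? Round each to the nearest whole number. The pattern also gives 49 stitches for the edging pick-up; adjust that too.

Stitches: 186 × 17/21 = 150.57 → 151.
Rows: 747 × 22/26 = 632.08 → 632.
edging pick-up: 49 × 17/21 = 39.67 → 40.

Cast on 151 stitches; work 632 rows; edging pick-up 40 stitches.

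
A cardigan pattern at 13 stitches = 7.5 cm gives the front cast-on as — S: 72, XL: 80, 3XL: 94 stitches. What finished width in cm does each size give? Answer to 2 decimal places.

13/7.5 = 1.733 sts per cm.
S: 72 / 1.733 = 41.538 → 41.54 cm.
XL: 80 / 1.733 = 46.154 → 46.15 cm.
3XL: 94 / 1.733 = 54.231 → 54.23 cm.

S 41.54 cm; XL 46.15 cm; 3XL 54.23 cm.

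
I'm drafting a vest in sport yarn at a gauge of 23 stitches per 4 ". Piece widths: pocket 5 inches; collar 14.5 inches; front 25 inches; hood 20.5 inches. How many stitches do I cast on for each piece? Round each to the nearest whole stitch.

Rate = 23/4 = 5.75 sts per in.
pocket: 5 × 5.75 = 28.75 → 29.
collar: 14.5 × 5.75 = 83.38 → 83.
front: 25 × 5.75 = 143.75 → 144.
hood: 20.5 × 5.75 = 117.88 → 118.

pocket 29; collar 83; front 144; hood 118.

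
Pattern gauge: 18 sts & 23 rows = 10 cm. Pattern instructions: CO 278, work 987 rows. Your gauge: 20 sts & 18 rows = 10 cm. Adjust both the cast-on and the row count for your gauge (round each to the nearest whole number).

Cast on 309 stitches; work 772 rows.

Stitches: 278 × 20/18 = 308.89 → 309.
Rows: 987 × 18/23 = 772.43 → 772.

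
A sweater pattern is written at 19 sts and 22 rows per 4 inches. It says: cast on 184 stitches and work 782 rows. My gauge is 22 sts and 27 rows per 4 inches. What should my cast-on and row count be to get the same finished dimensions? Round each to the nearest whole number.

Cast on 213 stitches; work 960 rows.

Stitches: 184 × 22/19 = 213.05 → 213.
Rows: 782 × 27/22 = 959.73 → 960.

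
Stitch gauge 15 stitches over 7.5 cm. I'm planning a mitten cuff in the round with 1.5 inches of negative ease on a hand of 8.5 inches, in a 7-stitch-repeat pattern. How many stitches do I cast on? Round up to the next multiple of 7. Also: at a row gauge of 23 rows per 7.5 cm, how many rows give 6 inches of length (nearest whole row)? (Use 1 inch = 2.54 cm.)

Cast on 42 stitches; work 47 rows.

Finished = 8.5 − 1.5 = 7 inches.
7 inches × 2.54 = 17.78 cm.
15/7.5 = 2 sts per cm; 17.78 × 2 = 35.56 sts.
Next multiple of 7 → 42.
6 inches = 15.24 cm; × 3.067 = 46.74 → 47 rows.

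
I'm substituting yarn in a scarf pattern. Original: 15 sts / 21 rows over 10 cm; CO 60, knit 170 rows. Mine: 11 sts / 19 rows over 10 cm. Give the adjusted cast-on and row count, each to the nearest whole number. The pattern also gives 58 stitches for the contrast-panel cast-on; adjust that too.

Cast on 44 stitches; work 154 rows; contrast-panel cast-on 43 stitches.

Stitches: 60 × 11/15 = 44.00 → 44.
Rows: 170 × 19/21 = 153.81 → 154.
contrast-panel cast-on: 58 × 11/15 = 42.53 → 43.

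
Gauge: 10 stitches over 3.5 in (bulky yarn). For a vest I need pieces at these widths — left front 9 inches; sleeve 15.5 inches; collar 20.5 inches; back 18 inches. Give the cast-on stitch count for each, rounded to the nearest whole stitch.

Rate = 10/3.5 = 2.857 sts per in.
left front: 9 × 2.857 = 25.71 → 26.
sleeve: 15.5 × 2.857 = 44.29 → 44.
collar: 20.5 × 2.857 = 58.57 → 59.
back: 18 × 2.857 = 51.43 → 51.

left front 26; sleeve 44; collar 59; back 51.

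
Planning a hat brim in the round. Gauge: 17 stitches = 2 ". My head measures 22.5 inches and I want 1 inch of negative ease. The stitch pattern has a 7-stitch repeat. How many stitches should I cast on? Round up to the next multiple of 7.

Cast on 189 stitches.

Finished = 22.5 − 1 = 21.5 inches.
17 / 2 = 8.5 sts/in.
21.5 × 8.5 = 182.75 sts.
Next multiple of 7: 189.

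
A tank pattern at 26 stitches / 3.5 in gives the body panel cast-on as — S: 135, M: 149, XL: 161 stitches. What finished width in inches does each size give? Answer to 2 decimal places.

26/3.5 = 7.429 sts per in.
S: 135 / 7.429 = 18.173 → 18.17 in.
M: 149 / 7.429 = 20.058 → 20.06 in.
XL: 161 / 7.429 = 21.673 → 21.67 in.

S 18.17 inches; M 20.06 inches; XL 21.67 inches.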